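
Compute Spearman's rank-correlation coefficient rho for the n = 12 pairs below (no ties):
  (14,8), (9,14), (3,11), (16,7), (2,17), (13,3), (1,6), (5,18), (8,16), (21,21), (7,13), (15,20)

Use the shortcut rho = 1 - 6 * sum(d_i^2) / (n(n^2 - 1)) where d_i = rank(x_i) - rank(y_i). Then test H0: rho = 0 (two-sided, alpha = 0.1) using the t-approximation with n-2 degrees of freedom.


Step 1: Rank x and y separately (midranks; no ties here).
rank(x): 14->9, 9->7, 3->3, 16->11, 2->2, 13->8, 1->1, 5->4, 8->6, 21->12, 7->5, 15->10
rank(y): 8->4, 14->7, 11->5, 7->3, 17->9, 3->1, 6->2, 18->10, 16->8, 21->12, 13->6, 20->11
Step 2: d_i = R_x(i) - R_y(i); compute d_i^2.
  (9-4)^2=25, (7-7)^2=0, (3-5)^2=4, (11-3)^2=64, (2-9)^2=49, (8-1)^2=49, (1-2)^2=1, (4-10)^2=36, (6-8)^2=4, (12-12)^2=0, (5-6)^2=1, (10-11)^2=1
sum(d^2) = 234.
Step 3: rho = 1 - 6*234 / (12*(12^2 - 1)) = 1 - 1404/1716 = 0.181818.
Step 4: Under H0, t = rho * sqrt((n-2)/(1-rho^2)) = 0.5847 ~ t(10).
Step 5: Two-sided p-value from the t-distribution with 10 df = 0.571701.
Step 6: alpha = 0.1. fail to reject H0.

rho = 0.1818, p = 0.571701, fail to reject H0 at alpha = 0.1.


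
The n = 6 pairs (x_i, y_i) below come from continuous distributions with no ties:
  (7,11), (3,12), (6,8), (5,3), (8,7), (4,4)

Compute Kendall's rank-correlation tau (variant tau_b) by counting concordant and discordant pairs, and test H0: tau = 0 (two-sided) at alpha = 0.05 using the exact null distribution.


Step 1: Enumerate the 15 unordered pairs (i,j) with i<j and classify each by sign(x_j-x_i) * sign(y_j-y_i).
  (1,2):dx=-4,dy=+1->D; (1,3):dx=-1,dy=-3->C; (1,4):dx=-2,dy=-8->C; (1,5):dx=+1,dy=-4->D
  (1,6):dx=-3,dy=-7->C; (2,3):dx=+3,dy=-4->D; (2,4):dx=+2,dy=-9->D; (2,5):dx=+5,dy=-5->D
  (2,6):dx=+1,dy=-8->D; (3,4):dx=-1,dy=-5->C; (3,5):dx=+2,dy=-1->D; (3,6):dx=-2,dy=-4->C
  (4,5):dx=+3,dy=+4->C; (4,6):dx=-1,dy=+1->D; (5,6):dx=-4,dy=-3->C
Step 2: C = 7, D = 8, total pairs = 15.
Step 3: tau = (C - D)/(n(n-1)/2) = (7 - 8)/15 = -0.066667.
Step 4: Exact two-sided p-value (enumerate n! = 720 permutations of y under H0): p = 1.000000.
Step 5: alpha = 0.05. fail to reject H0.

tau_b = -0.0667 (C=7, D=8), p = 1.000000, fail to reject H0.


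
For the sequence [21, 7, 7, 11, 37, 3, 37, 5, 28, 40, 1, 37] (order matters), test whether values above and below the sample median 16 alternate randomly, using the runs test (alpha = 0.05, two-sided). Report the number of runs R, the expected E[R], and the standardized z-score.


Step 1: Compute median = 16; label A = above, B = below.
Labels in order: ABBBABABAABA  (n_A = 6, n_B = 6)
Step 2: Count runs R = 9.
Step 3: Under H0 (random ordering), E[R] = 2*n_A*n_B/(n_A+n_B) + 1 = 2*6*6/12 + 1 = 7.0000.
        Var[R] = 2*n_A*n_B*(2*n_A*n_B - n_A - n_B) / ((n_A+n_B)^2 * (n_A+n_B-1)) = 4320/1584 = 2.7273.
        SD[R] = 1.6514.
Step 4: Continuity-corrected z = (R - 0.5 - E[R]) / SD[R] = (9 - 0.5 - 7.0000) / 1.6514 = 0.9083.
Step 5: Two-sided p-value via normal approximation = 2*(1 - Phi(|z|)) = 0.363722.
Step 6: alpha = 0.05. fail to reject H0.

R = 9, z = 0.9083, p = 0.363722, fail to reject H0.


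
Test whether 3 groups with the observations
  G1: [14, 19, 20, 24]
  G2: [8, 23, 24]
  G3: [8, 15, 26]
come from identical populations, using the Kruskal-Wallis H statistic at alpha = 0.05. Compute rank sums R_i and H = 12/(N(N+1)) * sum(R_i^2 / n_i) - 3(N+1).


Step 1: Combine all N = 10 observations and assign midranks.
sorted (value, group, rank): (8,G2,1.5), (8,G3,1.5), (14,G1,3), (15,G3,4), (19,G1,5), (20,G1,6), (23,G2,7), (24,G1,8.5), (24,G2,8.5), (26,G3,10)
Step 2: Sum ranks within each group.
R_1 = 22.5 (n_1 = 4)
R_2 = 17 (n_2 = 3)
R_3 = 15.5 (n_3 = 3)
Step 3: H = 12/(N(N+1)) * sum(R_i^2/n_i) - 3(N+1)
     = 12/(10*11) * (22.5^2/4 + 17^2/3 + 15.5^2/3) - 3*11
     = 0.109091 * 302.979 - 33
     = 0.052273.
Step 4: Ties present; correction factor C = 1 - 12/(10^3 - 10) = 0.987879. Corrected H = 0.052273 / 0.987879 = 0.052914.
Step 5: Under H0, H ~ chi^2(2); p-value = 0.973890.
Step 6: alpha = 0.05. fail to reject H0.

H = 0.0529, df = 2, p = 0.973890, fail to reject H0.


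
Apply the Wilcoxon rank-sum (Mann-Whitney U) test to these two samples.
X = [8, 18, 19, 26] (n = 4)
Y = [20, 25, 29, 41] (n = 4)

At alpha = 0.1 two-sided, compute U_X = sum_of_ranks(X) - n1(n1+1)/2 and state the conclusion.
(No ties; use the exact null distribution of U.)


Step 1: Combine and sort all 8 observations; assign midranks.
sorted (value, group): (8,X), (18,X), (19,X), (20,Y), (25,Y), (26,X), (29,Y), (41,Y)
ranks: 8->1, 18->2, 19->3, 20->4, 25->5, 26->6, 29->7, 41->8
Step 2: Rank sum for X: R1 = 1 + 2 + 3 + 6 = 12.
Step 3: U_X = R1 - n1(n1+1)/2 = 12 - 4*5/2 = 12 - 10 = 2.
       U_Y = n1*n2 - U_X = 16 - 2 = 14.
Step 4: No ties, so the exact null distribution of U (based on enumerating the C(8,4) = 70 equally likely rank assignments) gives the two-sided p-value.
Step 5: p-value = 0.114286; compare to alpha = 0.1. fail to reject H0.

U_X = 2, p = 0.114286, fail to reject H0 at alpha = 0.1.


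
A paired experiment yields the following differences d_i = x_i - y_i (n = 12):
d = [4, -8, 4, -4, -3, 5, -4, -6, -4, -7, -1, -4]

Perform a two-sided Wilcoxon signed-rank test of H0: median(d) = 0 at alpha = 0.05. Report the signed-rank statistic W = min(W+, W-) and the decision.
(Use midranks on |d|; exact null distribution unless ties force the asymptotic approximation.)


Step 1: Drop any zero differences (none here) and take |d_i|.
|d| = [4, 8, 4, 4, 3, 5, 4, 6, 4, 7, 1, 4]
Step 2: Midrank |d_i| (ties get averaged ranks).
ranks: |4|->5.5, |8|->12, |4|->5.5, |4|->5.5, |3|->2, |5|->9, |4|->5.5, |6|->10, |4|->5.5, |7|->11, |1|->1, |4|->5.5
Step 3: Attach original signs; sum ranks with positive sign and with negative sign.
W+ = 5.5 + 5.5 + 9 = 20
W- = 12 + 5.5 + 2 + 5.5 + 10 + 5.5 + 11 + 1 + 5.5 = 58
(Check: W+ + W- = 78 should equal n(n+1)/2 = 78.)
Step 4: Test statistic W = min(W+, W-) = 20.
Step 5: Ties in |d|, so use the tie-corrected normal approximation.
        E[W] = n(n+1)/4 = 12*13/4 = 39.
        Tie groups: |d|=4 (t=6); sum(t^3 - t) = 210.
        Var[W] = n(n+1)(2n+1)/24 - sum(t^3-t)/48 = 3900/24 - 210/48 = 158.125.
        z = (W - E[W]) / sqrt(Var[W]) = (20 - 39) / 12.5748 = -1.5110.
        Two-sided p = 2*Phi(z) = 0.130798.
Step 6: alpha = 0.05. fail to reject H0.

W+ = 20, W- = 58, W = min = 20, p = 0.130798, fail to reject H0.


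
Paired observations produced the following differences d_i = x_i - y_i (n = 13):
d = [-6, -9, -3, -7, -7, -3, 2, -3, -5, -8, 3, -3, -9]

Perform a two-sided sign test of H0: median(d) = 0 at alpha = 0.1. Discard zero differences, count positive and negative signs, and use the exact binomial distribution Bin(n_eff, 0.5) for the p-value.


Step 1: Discard zero differences. Original n = 13; n_eff = number of nonzero differences = 13.
Nonzero differences (with sign): -6, -9, -3, -7, -7, -3, +2, -3, -5, -8, +3, -3, -9
Step 2: Count signs: positive = 2, negative = 11.
Step 3: Under H0: P(positive) = 0.5, so the number of positives S ~ Bin(13, 0.5).
Step 4: Two-sided exact p-value = sum of Bin(13,0.5) probabilities at or below the observed probability = 0.022461.
Step 5: alpha = 0.1. reject H0.

n_eff = 13, pos = 2, neg = 11, p = 0.022461, reject H0.


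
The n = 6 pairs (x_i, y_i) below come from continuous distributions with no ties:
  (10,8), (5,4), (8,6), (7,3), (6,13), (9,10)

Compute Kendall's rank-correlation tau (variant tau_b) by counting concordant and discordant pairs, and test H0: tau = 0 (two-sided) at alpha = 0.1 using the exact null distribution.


Step 1: Enumerate the 15 unordered pairs (i,j) with i<j and classify each by sign(x_j-x_i) * sign(y_j-y_i).
  (1,2):dx=-5,dy=-4->C; (1,3):dx=-2,dy=-2->C; (1,4):dx=-3,dy=-5->C; (1,5):dx=-4,dy=+5->D
  (1,6):dx=-1,dy=+2->D; (2,3):dx=+3,dy=+2->C; (2,4):dx=+2,dy=-1->D; (2,5):dx=+1,dy=+9->C
  (2,6):dx=+4,dy=+6->C; (3,4):dx=-1,dy=-3->C; (3,5):dx=-2,dy=+7->D; (3,6):dx=+1,dy=+4->C
  (4,5):dx=-1,dy=+10->D; (4,6):dx=+2,dy=+7->C; (5,6):dx=+3,dy=-3->D
Step 2: C = 9, D = 6, total pairs = 15.
Step 3: tau = (C - D)/(n(n-1)/2) = (9 - 6)/15 = 0.200000.
Step 4: Exact two-sided p-value (enumerate n! = 720 permutations of y under H0): p = 0.719444.
Step 5: alpha = 0.1. fail to reject H0.

tau_b = 0.2000 (C=9, D=6), p = 0.719444, fail to reject H0.


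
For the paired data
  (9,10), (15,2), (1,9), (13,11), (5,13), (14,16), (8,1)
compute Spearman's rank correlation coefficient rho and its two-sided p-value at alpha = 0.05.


Step 1: Rank x and y separately (midranks; no ties here).
rank(x): 9->4, 15->7, 1->1, 13->5, 5->2, 14->6, 8->3
rank(y): 10->4, 2->2, 9->3, 11->5, 13->6, 16->7, 1->1
Step 2: d_i = R_x(i) - R_y(i); compute d_i^2.
  (4-4)^2=0, (7-2)^2=25, (1-3)^2=4, (5-5)^2=0, (2-6)^2=16, (6-7)^2=1, (3-1)^2=4
sum(d^2) = 50.
Step 3: rho = 1 - 6*50 / (7*(7^2 - 1)) = 1 - 300/336 = 0.107143.
Step 4: Under H0, t = rho * sqrt((n-2)/(1-rho^2)) = 0.2410 ~ t(5).
Step 5: Two-sided p-value from the t-distribution with 5 df = 0.819151.
Step 6: alpha = 0.05. fail to reject H0.

rho = 0.1071, p = 0.819151, fail to reject H0 at alpha = 0.05.


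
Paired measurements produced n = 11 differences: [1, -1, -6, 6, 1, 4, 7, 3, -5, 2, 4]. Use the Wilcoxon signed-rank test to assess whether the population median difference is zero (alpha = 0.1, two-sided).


Step 1: Drop any zero differences (none here) and take |d_i|.
|d| = [1, 1, 6, 6, 1, 4, 7, 3, 5, 2, 4]
Step 2: Midrank |d_i| (ties get averaged ranks).
ranks: |1|->2, |1|->2, |6|->9.5, |6|->9.5, |1|->2, |4|->6.5, |7|->11, |3|->5, |5|->8, |2|->4, |4|->6.5
Step 3: Attach original signs; sum ranks with positive sign and with negative sign.
W+ = 2 + 9.5 + 2 + 6.5 + 11 + 5 + 4 + 6.5 = 46.5
W- = 2 + 9.5 + 8 = 19.5
(Check: W+ + W- = 66 should equal n(n+1)/2 = 66.)
Step 4: Test statistic W = min(W+, W-) = 19.5.
Step 5: Ties in |d|, so use the tie-corrected normal approximation.
        E[W] = n(n+1)/4 = 11*12/4 = 33.
        Tie groups: |d|=1 (t=3), |d|=4 (t=2), |d|=6 (t=2); sum(t^3 - t) = 36.
        Var[W] = n(n+1)(2n+1)/24 - sum(t^3-t)/48 = 3036/24 - 36/48 = 125.75.
        z = (W - E[W]) / sqrt(Var[W]) = (19.5 - 33) / 11.2138 = -1.2039.
        Two-sided p = 2*Phi(z) = 0.228640.
Step 6: alpha = 0.1. fail to reject H0.

W+ = 46.5, W- = 19.5, W = min = 19.5, p = 0.228640, fail to reject H0.


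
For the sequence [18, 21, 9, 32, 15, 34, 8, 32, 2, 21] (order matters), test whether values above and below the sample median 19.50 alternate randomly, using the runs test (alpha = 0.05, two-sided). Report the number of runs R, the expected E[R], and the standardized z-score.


Step 1: Compute median = 19.50; label A = above, B = below.
Labels in order: BABABABABA  (n_A = 5, n_B = 5)
Step 2: Count runs R = 10.
Step 3: Under H0 (random ordering), E[R] = 2*n_A*n_B/(n_A+n_B) + 1 = 2*5*5/10 + 1 = 6.0000.
        Var[R] = 2*n_A*n_B*(2*n_A*n_B - n_A - n_B) / ((n_A+n_B)^2 * (n_A+n_B-1)) = 2000/900 = 2.2222.
        SD[R] = 1.4907.
Step 4: Continuity-corrected z = (R - 0.5 - E[R]) / SD[R] = (10 - 0.5 - 6.0000) / 1.4907 = 2.3479.
Step 5: Two-sided p-value via normal approximation = 2*(1 - Phi(|z|)) = 0.018881.
Step 6: alpha = 0.05. reject H0.

R = 10, z = 2.3479, p = 0.018881, reject H0.


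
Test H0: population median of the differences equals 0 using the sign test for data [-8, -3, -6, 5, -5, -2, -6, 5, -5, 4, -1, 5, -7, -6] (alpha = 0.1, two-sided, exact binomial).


Step 1: Discard zero differences. Original n = 14; n_eff = number of nonzero differences = 14.
Nonzero differences (with sign): -8, -3, -6, +5, -5, -2, -6, +5, -5, +4, -1, +5, -7, -6
Step 2: Count signs: positive = 4, negative = 10.
Step 3: Under H0: P(positive) = 0.5, so the number of positives S ~ Bin(14, 0.5).
Step 4: Two-sided exact p-value = sum of Bin(14,0.5) probabilities at or below the observed probability = 0.179565.
Step 5: alpha = 0.1. fail to reject H0.

n_eff = 14, pos = 4, neg = 10, p = 0.179565, fail to reject H0.


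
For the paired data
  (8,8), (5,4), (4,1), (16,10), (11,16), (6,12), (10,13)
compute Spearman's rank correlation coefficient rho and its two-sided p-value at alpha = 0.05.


Step 1: Rank x and y separately (midranks; no ties here).
rank(x): 8->4, 5->2, 4->1, 16->7, 11->6, 6->3, 10->5
rank(y): 8->3, 4->2, 1->1, 10->4, 16->7, 12->5, 13->6
Step 2: d_i = R_x(i) - R_y(i); compute d_i^2.
  (4-3)^2=1, (2-2)^2=0, (1-1)^2=0, (7-4)^2=9, (6-7)^2=1, (3-5)^2=4, (5-6)^2=1
sum(d^2) = 16.
Step 3: rho = 1 - 6*16 / (7*(7^2 - 1)) = 1 - 96/336 = 0.714286.
Step 4: Under H0, t = rho * sqrt((n-2)/(1-rho^2)) = 2.2822 ~ t(5).
Step 5: Two-sided p-value from the t-distribution with 5 df = 0.071344.
Step 6: alpha = 0.05. fail to reject H0.

rho = 0.7143, p = 0.071344, fail to reject H0 at alpha = 0.05.


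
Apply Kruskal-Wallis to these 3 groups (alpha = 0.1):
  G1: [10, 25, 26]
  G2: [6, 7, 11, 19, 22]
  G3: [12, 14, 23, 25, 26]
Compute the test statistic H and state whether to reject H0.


Step 1: Combine all N = 13 observations and assign midranks.
sorted (value, group, rank): (6,G2,1), (7,G2,2), (10,G1,3), (11,G2,4), (12,G3,5), (14,G3,6), (19,G2,7), (22,G2,8), (23,G3,9), (25,G1,10.5), (25,G3,10.5), (26,G1,12.5), (26,G3,12.5)
Step 2: Sum ranks within each group.
R_1 = 26 (n_1 = 3)
R_2 = 22 (n_2 = 5)
R_3 = 43 (n_3 = 5)
Step 3: H = 12/(N(N+1)) * sum(R_i^2/n_i) - 3(N+1)
     = 12/(13*14) * (26^2/3 + 22^2/5 + 43^2/5) - 3*14
     = 0.065934 * 691.933 - 42
     = 3.621978.
Step 4: Ties present; correction factor C = 1 - 12/(13^3 - 13) = 0.994505. Corrected H = 3.621978 / 0.994505 = 3.641989.
Step 5: Under H0, H ~ chi^2(2); p-value = 0.161865.
Step 6: alpha = 0.1. fail to reject H0.

H = 3.6420, df = 2, p = 0.161865, fail to reject H0.


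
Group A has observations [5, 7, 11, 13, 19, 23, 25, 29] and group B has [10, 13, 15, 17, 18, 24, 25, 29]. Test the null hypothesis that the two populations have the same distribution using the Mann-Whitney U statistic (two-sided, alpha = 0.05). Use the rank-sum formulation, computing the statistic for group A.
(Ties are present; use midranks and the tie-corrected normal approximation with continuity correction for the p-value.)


Step 1: Combine and sort all 16 observations; assign midranks.
sorted (value, group): (5,X), (7,X), (10,Y), (11,X), (13,X), (13,Y), (15,Y), (17,Y), (18,Y), (19,X), (23,X), (24,Y), (25,X), (25,Y), (29,X), (29,Y)
ranks: 5->1, 7->2, 10->3, 11->4, 13->5.5, 13->5.5, 15->7, 17->8, 18->9, 19->10, 23->11, 24->12, 25->13.5, 25->13.5, 29->15.5, 29->15.5
Step 2: Rank sum for X: R1 = 1 + 2 + 4 + 5.5 + 10 + 11 + 13.5 + 15.5 = 62.5.
Step 3: U_X = R1 - n1(n1+1)/2 = 62.5 - 8*9/2 = 62.5 - 36 = 26.5.
       U_Y = n1*n2 - U_X = 64 - 26.5 = 37.5.
Step 4: Ties are present, so use the tie-corrected normal approximation (with continuity correction) for the p-value.
Step 5: p-value = 0.598703; compare to alpha = 0.05. fail to reject H0.

U_X = 26.5, p = 0.598703, fail to reject H0 at alpha = 0.05.


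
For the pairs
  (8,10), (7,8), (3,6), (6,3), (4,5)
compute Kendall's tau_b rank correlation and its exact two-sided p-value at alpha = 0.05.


Step 1: Enumerate the 10 unordered pairs (i,j) with i<j and classify each by sign(x_j-x_i) * sign(y_j-y_i).
  (1,2):dx=-1,dy=-2->C; (1,3):dx=-5,dy=-4->C; (1,4):dx=-2,dy=-7->C; (1,5):dx=-4,dy=-5->C
  (2,3):dx=-4,dy=-2->C; (2,4):dx=-1,dy=-5->C; (2,5):dx=-3,dy=-3->C; (3,4):dx=+3,dy=-3->D
  (3,5):dx=+1,dy=-1->D; (4,5):dx=-2,dy=+2->D
Step 2: C = 7, D = 3, total pairs = 10.
Step 3: tau = (C - D)/(n(n-1)/2) = (7 - 3)/10 = 0.400000.
Step 4: Exact two-sided p-value (enumerate n! = 120 permutations of y under H0): p = 0.483333.
Step 5: alpha = 0.05. fail to reject H0.

tau_b = 0.4000 (C=7, D=3), p = 0.483333, fail to reject H0.


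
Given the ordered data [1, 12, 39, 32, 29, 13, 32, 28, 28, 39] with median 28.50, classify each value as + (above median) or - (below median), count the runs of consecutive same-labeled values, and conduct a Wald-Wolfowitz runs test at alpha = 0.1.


Step 1: Compute median = 28.50; label A = above, B = below.
Labels in order: BBAAABABBA  (n_A = 5, n_B = 5)
Step 2: Count runs R = 6.
Step 3: Under H0 (random ordering), E[R] = 2*n_A*n_B/(n_A+n_B) + 1 = 2*5*5/10 + 1 = 6.0000.
        Var[R] = 2*n_A*n_B*(2*n_A*n_B - n_A - n_B) / ((n_A+n_B)^2 * (n_A+n_B-1)) = 2000/900 = 2.2222.
        SD[R] = 1.4907.
Step 4: R = E[R], so z = 0 with no continuity correction.
Step 5: Two-sided p-value via normal approximation = 2*(1 - Phi(|z|)) = 1.000000.
Step 6: alpha = 0.1. fail to reject H0.

R = 6, z = 0.0000, p = 1.000000, fail to reject H0.


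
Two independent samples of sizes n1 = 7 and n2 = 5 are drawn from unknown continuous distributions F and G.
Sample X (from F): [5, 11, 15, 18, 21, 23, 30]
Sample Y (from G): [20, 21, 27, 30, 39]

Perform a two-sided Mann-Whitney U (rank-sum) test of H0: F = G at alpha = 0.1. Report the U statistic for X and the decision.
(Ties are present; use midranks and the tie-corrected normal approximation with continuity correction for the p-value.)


Step 1: Combine and sort all 12 observations; assign midranks.
sorted (value, group): (5,X), (11,X), (15,X), (18,X), (20,Y), (21,X), (21,Y), (23,X), (27,Y), (30,X), (30,Y), (39,Y)
ranks: 5->1, 11->2, 15->3, 18->4, 20->5, 21->6.5, 21->6.5, 23->8, 27->9, 30->10.5, 30->10.5, 39->12
Step 2: Rank sum for X: R1 = 1 + 2 + 3 + 4 + 6.5 + 8 + 10.5 = 35.
Step 3: U_X = R1 - n1(n1+1)/2 = 35 - 7*8/2 = 35 - 28 = 7.
       U_Y = n1*n2 - U_X = 35 - 7 = 28.
Step 4: Ties are present, so use the tie-corrected normal approximation (with continuity correction) for the p-value.
Step 5: p-value = 0.103164; compare to alpha = 0.1. fail to reject H0.

U_X = 7, p = 0.103164, fail to reject H0 at alpha = 0.1.


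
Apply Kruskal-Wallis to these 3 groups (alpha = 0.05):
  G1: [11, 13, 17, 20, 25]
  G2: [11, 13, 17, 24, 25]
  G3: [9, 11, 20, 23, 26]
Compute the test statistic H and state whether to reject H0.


Step 1: Combine all N = 15 observations and assign midranks.
sorted (value, group, rank): (9,G3,1), (11,G1,3), (11,G2,3), (11,G3,3), (13,G1,5.5), (13,G2,5.5), (17,G1,7.5), (17,G2,7.5), (20,G1,9.5), (20,G3,9.5), (23,G3,11), (24,G2,12), (25,G1,13.5), (25,G2,13.5), (26,G3,15)
Step 2: Sum ranks within each group.
R_1 = 39 (n_1 = 5)
R_2 = 41.5 (n_2 = 5)
R_3 = 39.5 (n_3 = 5)
Step 3: H = 12/(N(N+1)) * sum(R_i^2/n_i) - 3(N+1)
     = 12/(15*16) * (39^2/5 + 41.5^2/5 + 39.5^2/5) - 3*16
     = 0.050000 * 960.7 - 48
     = 0.035000.
Step 4: Ties present; correction factor C = 1 - 48/(15^3 - 15) = 0.985714. Corrected H = 0.035000 / 0.985714 = 0.035507.
Step 5: Under H0, H ~ chi^2(2); p-value = 0.982403.
Step 6: alpha = 0.05. fail to reject H0.

H = 0.0355, df = 2, p = 0.982403, fail to reject H0.


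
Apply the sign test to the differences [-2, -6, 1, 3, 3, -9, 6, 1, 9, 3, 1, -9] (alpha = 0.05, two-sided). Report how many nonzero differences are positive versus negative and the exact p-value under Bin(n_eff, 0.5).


Step 1: Discard zero differences. Original n = 12; n_eff = number of nonzero differences = 12.
Nonzero differences (with sign): -2, -6, +1, +3, +3, -9, +6, +1, +9, +3, +1, -9
Step 2: Count signs: positive = 8, negative = 4.
Step 3: Under H0: P(positive) = 0.5, so the number of positives S ~ Bin(12, 0.5).
Step 4: Two-sided exact p-value = sum of Bin(12,0.5) probabilities at or below the observed probability = 0.387695.
Step 5: alpha = 0.05. fail to reject H0.

n_eff = 12, pos = 8, neg = 4, p = 0.387695, fail to reject H0.


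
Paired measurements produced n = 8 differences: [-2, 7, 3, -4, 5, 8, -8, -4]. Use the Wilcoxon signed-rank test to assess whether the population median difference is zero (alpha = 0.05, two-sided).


Step 1: Drop any zero differences (none here) and take |d_i|.
|d| = [2, 7, 3, 4, 5, 8, 8, 4]
Step 2: Midrank |d_i| (ties get averaged ranks).
ranks: |2|->1, |7|->6, |3|->2, |4|->3.5, |5|->5, |8|->7.5, |8|->7.5, |4|->3.5
Step 3: Attach original signs; sum ranks with positive sign and with negative sign.
W+ = 6 + 2 + 5 + 7.5 = 20.5
W- = 1 + 3.5 + 7.5 + 3.5 = 15.5
(Check: W+ + W- = 36 should equal n(n+1)/2 = 36.)
Step 4: Test statistic W = min(W+, W-) = 15.5.
Step 5: Ties in |d|, so use the tie-corrected normal approximation.
        E[W] = n(n+1)/4 = 8*9/4 = 18.
        Tie groups: |d|=4 (t=2), |d|=8 (t=2); sum(t^3 - t) = 12.
        Var[W] = n(n+1)(2n+1)/24 - sum(t^3-t)/48 = 1224/24 - 12/48 = 50.75.
        z = (W - E[W]) / sqrt(Var[W]) = (15.5 - 18) / 7.1239 = -0.3509.
        Two-sided p = 2*Phi(z) = 0.725640.
Step 6: alpha = 0.05. fail to reject H0.

W+ = 20.5, W- = 15.5, W = min = 15.5, p = 0.725640, fail to reject H0.


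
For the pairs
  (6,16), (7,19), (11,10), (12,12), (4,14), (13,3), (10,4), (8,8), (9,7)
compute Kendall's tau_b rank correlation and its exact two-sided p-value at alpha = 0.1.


Step 1: Enumerate the 36 unordered pairs (i,j) with i<j and classify each by sign(x_j-x_i) * sign(y_j-y_i).
  (1,2):dx=+1,dy=+3->C; (1,3):dx=+5,dy=-6->D; (1,4):dx=+6,dy=-4->D; (1,5):dx=-2,dy=-2->C
  (1,6):dx=+7,dy=-13->D; (1,7):dx=+4,dy=-12->D; (1,8):dx=+2,dy=-8->D; (1,9):dx=+3,dy=-9->D
  (2,3):dx=+4,dy=-9->D; (2,4):dx=+5,dy=-7->D; (2,5):dx=-3,dy=-5->C; (2,6):dx=+6,dy=-16->D
  (2,7):dx=+3,dy=-15->D; (2,8):dx=+1,dy=-11->D; (2,9):dx=+2,dy=-12->D; (3,4):dx=+1,dy=+2->C
  (3,5):dx=-7,dy=+4->D; (3,6):dx=+2,dy=-7->D; (3,7):dx=-1,dy=-6->C; (3,8):dx=-3,dy=-2->C
  (3,9):dx=-2,dy=-3->C; (4,5):dx=-8,dy=+2->D; (4,6):dx=+1,dy=-9->D; (4,7):dx=-2,dy=-8->C
  (4,8):dx=-4,dy=-4->C; (4,9):dx=-3,dy=-5->C; (5,6):dx=+9,dy=-11->D; (5,7):dx=+6,dy=-10->D
  (5,8):dx=+4,dy=-6->D; (5,9):dx=+5,dy=-7->D; (6,7):dx=-3,dy=+1->D; (6,8):dx=-5,dy=+5->D
  (6,9):dx=-4,dy=+4->D; (7,8):dx=-2,dy=+4->D; (7,9):dx=-1,dy=+3->D; (8,9):dx=+1,dy=-1->D
Step 2: C = 10, D = 26, total pairs = 36.
Step 3: tau = (C - D)/(n(n-1)/2) = (10 - 26)/36 = -0.444444.
Step 4: Exact two-sided p-value (enumerate n! = 362880 permutations of y under H0): p = 0.119439.
Step 5: alpha = 0.1. fail to reject H0.

tau_b = -0.4444 (C=10, D=26), p = 0.119439, fail to reject H0.


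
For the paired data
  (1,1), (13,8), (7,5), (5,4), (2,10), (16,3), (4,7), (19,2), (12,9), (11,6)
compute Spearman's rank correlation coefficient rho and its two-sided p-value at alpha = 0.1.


Step 1: Rank x and y separately (midranks; no ties here).
rank(x): 1->1, 13->8, 7->5, 5->4, 2->2, 16->9, 4->3, 19->10, 12->7, 11->6
rank(y): 1->1, 8->8, 5->5, 4->4, 10->10, 3->3, 7->7, 2->2, 9->9, 6->6
Step 2: d_i = R_x(i) - R_y(i); compute d_i^2.
  (1-1)^2=0, (8-8)^2=0, (5-5)^2=0, (4-4)^2=0, (2-10)^2=64, (9-3)^2=36, (3-7)^2=16, (10-2)^2=64, (7-9)^2=4, (6-6)^2=0
sum(d^2) = 184.
Step 3: rho = 1 - 6*184 / (10*(10^2 - 1)) = 1 - 1104/990 = -0.115152.
Step 4: Under H0, t = rho * sqrt((n-2)/(1-rho^2)) = -0.3279 ~ t(8).
Step 5: Two-sided p-value from the t-distribution with 8 df = 0.751420.
Step 6: alpha = 0.1. fail to reject H0.

rho = -0.1152, p = 0.751420, fail to reject H0 at alpha = 0.1.


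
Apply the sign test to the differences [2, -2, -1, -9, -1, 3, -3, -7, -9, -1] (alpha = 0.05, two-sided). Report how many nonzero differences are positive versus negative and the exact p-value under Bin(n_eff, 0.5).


Step 1: Discard zero differences. Original n = 10; n_eff = number of nonzero differences = 10.
Nonzero differences (with sign): +2, -2, -1, -9, -1, +3, -3, -7, -9, -1
Step 2: Count signs: positive = 2, negative = 8.
Step 3: Under H0: P(positive) = 0.5, so the number of positives S ~ Bin(10, 0.5).
Step 4: Two-sided exact p-value = sum of Bin(10,0.5) probabilities at or below the observed probability = 0.109375.
Step 5: alpha = 0.05. fail to reject H0.

n_eff = 10, pos = 2, neg = 8, p = 0.109375, fail to reject H0.


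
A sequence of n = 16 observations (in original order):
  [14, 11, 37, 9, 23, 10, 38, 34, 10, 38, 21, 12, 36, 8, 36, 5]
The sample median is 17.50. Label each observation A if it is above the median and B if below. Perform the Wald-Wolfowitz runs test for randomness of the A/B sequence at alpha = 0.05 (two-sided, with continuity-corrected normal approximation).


Step 1: Compute median = 17.50; label A = above, B = below.
Labels in order: BBABABAABAABABAB  (n_A = 8, n_B = 8)
Step 2: Count runs R = 13.
Step 3: Under H0 (random ordering), E[R] = 2*n_A*n_B/(n_A+n_B) + 1 = 2*8*8/16 + 1 = 9.0000.
        Var[R] = 2*n_A*n_B*(2*n_A*n_B - n_A - n_B) / ((n_A+n_B)^2 * (n_A+n_B-1)) = 14336/3840 = 3.7333.
        SD[R] = 1.9322.
Step 4: Continuity-corrected z = (R - 0.5 - E[R]) / SD[R] = (13 - 0.5 - 9.0000) / 1.9322 = 1.8114.
Step 5: Two-sided p-value via normal approximation = 2*(1 - Phi(|z|)) = 0.070076.
Step 6: alpha = 0.05. fail to reject H0.

R = 13, z = 1.8114, p = 0.070076, fail to reject H0.


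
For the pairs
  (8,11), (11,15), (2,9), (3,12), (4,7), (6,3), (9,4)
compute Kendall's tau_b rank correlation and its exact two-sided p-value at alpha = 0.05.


Step 1: Enumerate the 21 unordered pairs (i,j) with i<j and classify each by sign(x_j-x_i) * sign(y_j-y_i).
  (1,2):dx=+3,dy=+4->C; (1,3):dx=-6,dy=-2->C; (1,4):dx=-5,dy=+1->D; (1,5):dx=-4,dy=-4->C
  (1,6):dx=-2,dy=-8->C; (1,7):dx=+1,dy=-7->D; (2,3):dx=-9,dy=-6->C; (2,4):dx=-8,dy=-3->C
  (2,5):dx=-7,dy=-8->C; (2,6):dx=-5,dy=-12->C; (2,7):dx=-2,dy=-11->C; (3,4):dx=+1,dy=+3->C
  (3,5):dx=+2,dy=-2->D; (3,6):dx=+4,dy=-6->D; (3,7):dx=+7,dy=-5->D; (4,5):dx=+1,dy=-5->D
  (4,6):dx=+3,dy=-9->D; (4,7):dx=+6,dy=-8->D; (5,6):dx=+2,dy=-4->D; (5,7):dx=+5,dy=-3->D
  (6,7):dx=+3,dy=+1->C
Step 2: C = 11, D = 10, total pairs = 21.
Step 3: tau = (C - D)/(n(n-1)/2) = (11 - 10)/21 = 0.047619.
Step 4: Exact two-sided p-value (enumerate n! = 5040 permutations of y under H0): p = 1.000000.
Step 5: alpha = 0.05. fail to reject H0.

tau_b = 0.0476 (C=11, D=10), p = 1.000000, fail to reject H0.


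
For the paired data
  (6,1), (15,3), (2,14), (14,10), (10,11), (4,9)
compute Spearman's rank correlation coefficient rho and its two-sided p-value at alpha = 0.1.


Step 1: Rank x and y separately (midranks; no ties here).
rank(x): 6->3, 15->6, 2->1, 14->5, 10->4, 4->2
rank(y): 1->1, 3->2, 14->6, 10->4, 11->5, 9->3
Step 2: d_i = R_x(i) - R_y(i); compute d_i^2.
  (3-1)^2=4, (6-2)^2=16, (1-6)^2=25, (5-4)^2=1, (4-5)^2=1, (2-3)^2=1
sum(d^2) = 48.
Step 3: rho = 1 - 6*48 / (6*(6^2 - 1)) = 1 - 288/210 = -0.371429.
Step 4: Under H0, t = rho * sqrt((n-2)/(1-rho^2)) = -0.8001 ~ t(4).
Step 5: Two-sided p-value from the t-distribution with 4 df = 0.468478.
Step 6: alpha = 0.1. fail to reject H0.

rho = -0.3714, p = 0.468478, fail to reject H0 at alpha = 0.1.


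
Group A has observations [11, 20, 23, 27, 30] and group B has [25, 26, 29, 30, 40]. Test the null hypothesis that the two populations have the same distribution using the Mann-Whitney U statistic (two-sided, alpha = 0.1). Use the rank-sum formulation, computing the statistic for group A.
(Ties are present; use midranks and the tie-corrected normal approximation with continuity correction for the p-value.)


Step 1: Combine and sort all 10 observations; assign midranks.
sorted (value, group): (11,X), (20,X), (23,X), (25,Y), (26,Y), (27,X), (29,Y), (30,X), (30,Y), (40,Y)
ranks: 11->1, 20->2, 23->3, 25->4, 26->5, 27->6, 29->7, 30->8.5, 30->8.5, 40->10
Step 2: Rank sum for X: R1 = 1 + 2 + 3 + 6 + 8.5 = 20.5.
Step 3: U_X = R1 - n1(n1+1)/2 = 20.5 - 5*6/2 = 20.5 - 15 = 5.5.
       U_Y = n1*n2 - U_X = 25 - 5.5 = 19.5.
Step 4: Ties are present, so use the tie-corrected normal approximation (with continuity correction) for the p-value.
Step 5: p-value = 0.173217; compare to alpha = 0.1. fail to reject H0.

U_X = 5.5, p = 0.173217, fail to reject H0 at alpha = 0.1.


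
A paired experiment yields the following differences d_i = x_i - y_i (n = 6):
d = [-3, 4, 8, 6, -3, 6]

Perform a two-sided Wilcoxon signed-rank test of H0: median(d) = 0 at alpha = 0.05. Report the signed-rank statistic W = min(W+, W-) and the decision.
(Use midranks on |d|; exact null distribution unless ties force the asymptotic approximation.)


Step 1: Drop any zero differences (none here) and take |d_i|.
|d| = [3, 4, 8, 6, 3, 6]
Step 2: Midrank |d_i| (ties get averaged ranks).
ranks: |3|->1.5, |4|->3, |8|->6, |6|->4.5, |3|->1.5, |6|->4.5
Step 3: Attach original signs; sum ranks with positive sign and with negative sign.
W+ = 3 + 6 + 4.5 + 4.5 = 18
W- = 1.5 + 1.5 = 3
(Check: W+ + W- = 21 should equal n(n+1)/2 = 21.)
Step 4: Test statistic W = min(W+, W-) = 3.
Step 5: Ties in |d|, so use the tie-corrected normal approximation.
        E[W] = n(n+1)/4 = 6*7/4 = 10.5.
        Tie groups: |d|=3 (t=2), |d|=6 (t=2); sum(t^3 - t) = 12.
        Var[W] = n(n+1)(2n+1)/24 - sum(t^3-t)/48 = 546/24 - 12/48 = 22.5.
        z = (W - E[W]) / sqrt(Var[W]) = (3 - 10.5) / 4.7434 = -1.5811.
        Two-sided p = 2*Phi(z) = 0.113846.
Step 6: alpha = 0.05. fail to reject H0.

W+ = 18, W- = 3, W = min = 3, p = 0.113846, fail to reject H0.


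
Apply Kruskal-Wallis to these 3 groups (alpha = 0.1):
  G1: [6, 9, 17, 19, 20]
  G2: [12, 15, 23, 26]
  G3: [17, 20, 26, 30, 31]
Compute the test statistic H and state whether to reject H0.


Step 1: Combine all N = 14 observations and assign midranks.
sorted (value, group, rank): (6,G1,1), (9,G1,2), (12,G2,3), (15,G2,4), (17,G1,5.5), (17,G3,5.5), (19,G1,7), (20,G1,8.5), (20,G3,8.5), (23,G2,10), (26,G2,11.5), (26,G3,11.5), (30,G3,13), (31,G3,14)
Step 2: Sum ranks within each group.
R_1 = 24 (n_1 = 5)
R_2 = 28.5 (n_2 = 4)
R_3 = 52.5 (n_3 = 5)
Step 3: H = 12/(N(N+1)) * sum(R_i^2/n_i) - 3(N+1)
     = 12/(14*15) * (24^2/5 + 28.5^2/4 + 52.5^2/5) - 3*15
     = 0.057143 * 869.513 - 45
     = 4.686429.
Step 4: Ties present; correction factor C = 1 - 18/(14^3 - 14) = 0.993407. Corrected H = 4.686429 / 0.993407 = 4.717533.
Step 5: Under H0, H ~ chi^2(2); p-value = 0.094537.
Step 6: alpha = 0.1. reject H0.

H = 4.7175, df = 2, p = 0.094537, reject H0.


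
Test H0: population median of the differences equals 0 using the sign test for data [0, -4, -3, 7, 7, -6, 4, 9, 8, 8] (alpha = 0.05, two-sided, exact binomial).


Step 1: Discard zero differences. Original n = 10; n_eff = number of nonzero differences = 9.
Nonzero differences (with sign): -4, -3, +7, +7, -6, +4, +9, +8, +8
Step 2: Count signs: positive = 6, negative = 3.
Step 3: Under H0: P(positive) = 0.5, so the number of positives S ~ Bin(9, 0.5).
Step 4: Two-sided exact p-value = sum of Bin(9,0.5) probabilities at or below the observed probability = 0.507812.
Step 5: alpha = 0.05. fail to reject H0.

n_eff = 9, pos = 6, neg = 3, p = 0.507812, fail to reject H0.


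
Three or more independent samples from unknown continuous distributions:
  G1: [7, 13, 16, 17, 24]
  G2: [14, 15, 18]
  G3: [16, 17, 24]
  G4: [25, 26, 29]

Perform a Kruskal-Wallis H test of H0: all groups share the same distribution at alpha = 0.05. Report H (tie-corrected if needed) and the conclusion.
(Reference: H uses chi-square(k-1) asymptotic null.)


Step 1: Combine all N = 14 observations and assign midranks.
sorted (value, group, rank): (7,G1,1), (13,G1,2), (14,G2,3), (15,G2,4), (16,G1,5.5), (16,G3,5.5), (17,G1,7.5), (17,G3,7.5), (18,G2,9), (24,G1,10.5), (24,G3,10.5), (25,G4,12), (26,G4,13), (29,G4,14)
Step 2: Sum ranks within each group.
R_1 = 26.5 (n_1 = 5)
R_2 = 16 (n_2 = 3)
R_3 = 23.5 (n_3 = 3)
R_4 = 39 (n_4 = 3)
Step 3: H = 12/(N(N+1)) * sum(R_i^2/n_i) - 3(N+1)
     = 12/(14*15) * (26.5^2/5 + 16^2/3 + 23.5^2/3 + 39^2/3) - 3*15
     = 0.057143 * 916.867 - 45
     = 7.392381.
Step 4: Ties present; correction factor C = 1 - 18/(14^3 - 14) = 0.993407. Corrected H = 7.392381 / 0.993407 = 7.441445.
Step 5: Under H0, H ~ chi^2(3); p-value = 0.059082.
Step 6: alpha = 0.05. fail to reject H0.

H = 7.4414, df = 3, p = 0.059082, fail to reject H0.


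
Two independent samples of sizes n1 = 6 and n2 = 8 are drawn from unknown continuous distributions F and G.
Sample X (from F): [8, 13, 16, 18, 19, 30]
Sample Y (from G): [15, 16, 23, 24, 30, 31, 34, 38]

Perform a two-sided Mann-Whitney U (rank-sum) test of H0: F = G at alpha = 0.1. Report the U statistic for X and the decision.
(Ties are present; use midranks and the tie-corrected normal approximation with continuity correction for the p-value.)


Step 1: Combine and sort all 14 observations; assign midranks.
sorted (value, group): (8,X), (13,X), (15,Y), (16,X), (16,Y), (18,X), (19,X), (23,Y), (24,Y), (30,X), (30,Y), (31,Y), (34,Y), (38,Y)
ranks: 8->1, 13->2, 15->3, 16->4.5, 16->4.5, 18->6, 19->7, 23->8, 24->9, 30->10.5, 30->10.5, 31->12, 34->13, 38->14
Step 2: Rank sum for X: R1 = 1 + 2 + 4.5 + 6 + 7 + 10.5 = 31.
Step 3: U_X = R1 - n1(n1+1)/2 = 31 - 6*7/2 = 31 - 21 = 10.
       U_Y = n1*n2 - U_X = 48 - 10 = 38.
Step 4: Ties are present, so use the tie-corrected normal approximation (with continuity correction) for the p-value.
Step 5: p-value = 0.080692; compare to alpha = 0.1. reject H0.

U_X = 10, p = 0.080692, reject H0 at alpha = 0.1.


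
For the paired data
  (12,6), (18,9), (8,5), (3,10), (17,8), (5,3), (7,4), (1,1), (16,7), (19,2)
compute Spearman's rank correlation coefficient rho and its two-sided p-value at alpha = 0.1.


Step 1: Rank x and y separately (midranks; no ties here).
rank(x): 12->6, 18->9, 8->5, 3->2, 17->8, 5->3, 7->4, 1->1, 16->7, 19->10
rank(y): 6->6, 9->9, 5->5, 10->10, 8->8, 3->3, 4->4, 1->1, 7->7, 2->2
Step 2: d_i = R_x(i) - R_y(i); compute d_i^2.
  (6-6)^2=0, (9-9)^2=0, (5-5)^2=0, (2-10)^2=64, (8-8)^2=0, (3-3)^2=0, (4-4)^2=0, (1-1)^2=0, (7-7)^2=0, (10-2)^2=64
sum(d^2) = 128.
Step 3: rho = 1 - 6*128 / (10*(10^2 - 1)) = 1 - 768/990 = 0.224242.
Step 4: Under H0, t = rho * sqrt((n-2)/(1-rho^2)) = 0.6508 ~ t(8).
Step 5: Two-sided p-value from the t-distribution with 8 df = 0.533401.
Step 6: alpha = 0.1. fail to reject H0.

rho = 0.2242, p = 0.533401, fail to reject H0 at alpha = 0.1.


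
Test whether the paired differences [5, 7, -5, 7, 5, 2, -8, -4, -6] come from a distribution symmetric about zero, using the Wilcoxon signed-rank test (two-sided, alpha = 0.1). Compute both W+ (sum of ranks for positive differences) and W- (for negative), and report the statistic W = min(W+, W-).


Step 1: Drop any zero differences (none here) and take |d_i|.
|d| = [5, 7, 5, 7, 5, 2, 8, 4, 6]
Step 2: Midrank |d_i| (ties get averaged ranks).
ranks: |5|->4, |7|->7.5, |5|->4, |7|->7.5, |5|->4, |2|->1, |8|->9, |4|->2, |6|->6
Step 3: Attach original signs; sum ranks with positive sign and with negative sign.
W+ = 4 + 7.5 + 7.5 + 4 + 1 = 24
W- = 4 + 9 + 2 + 6 = 21
(Check: W+ + W- = 45 should equal n(n+1)/2 = 45.)
Step 4: Test statistic W = min(W+, W-) = 21.
Step 5: Ties in |d|, so use the tie-corrected normal approximation.
        E[W] = n(n+1)/4 = 9*10/4 = 22.5.
        Tie groups: |d|=5 (t=3), |d|=7 (t=2); sum(t^3 - t) = 30.
        Var[W] = n(n+1)(2n+1)/24 - sum(t^3-t)/48 = 1710/24 - 30/48 = 70.625.
        z = (W - E[W]) / sqrt(Var[W]) = (21 - 22.5) / 8.4039 = -0.1785.
        Two-sided p = 2*Phi(z) = 0.858339.
Step 6: alpha = 0.1. fail to reject H0.

W+ = 24, W- = 21, W = min = 21, p = 0.858339, fail to reject H0.


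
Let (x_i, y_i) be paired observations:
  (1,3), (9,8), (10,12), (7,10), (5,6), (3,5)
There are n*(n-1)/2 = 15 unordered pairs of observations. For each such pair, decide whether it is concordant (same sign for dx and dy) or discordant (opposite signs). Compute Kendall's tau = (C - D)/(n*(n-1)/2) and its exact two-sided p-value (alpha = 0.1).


Step 1: Enumerate the 15 unordered pairs (i,j) with i<j and classify each by sign(x_j-x_i) * sign(y_j-y_i).
  (1,2):dx=+8,dy=+5->C; (1,3):dx=+9,dy=+9->C; (1,4):dx=+6,dy=+7->C; (1,5):dx=+4,dy=+3->C
  (1,6):dx=+2,dy=+2->C; (2,3):dx=+1,dy=+4->C; (2,4):dx=-2,dy=+2->D; (2,5):dx=-4,dy=-2->C
  (2,6):dx=-6,dy=-3->C; (3,4):dx=-3,dy=-2->C; (3,5):dx=-5,dy=-6->C; (3,6):dx=-7,dy=-7->C
  (4,5):dx=-2,dy=-4->C; (4,6):dx=-4,dy=-5->C; (5,6):dx=-2,dy=-1->C
Step 2: C = 14, D = 1, total pairs = 15.
Step 3: tau = (C - D)/(n(n-1)/2) = (14 - 1)/15 = 0.866667.
Step 4: Exact two-sided p-value (enumerate n! = 720 permutations of y under H0): p = 0.016667.
Step 5: alpha = 0.1. reject H0.

tau_b = 0.8667 (C=14, D=1), p = 0.016667, reject H0.


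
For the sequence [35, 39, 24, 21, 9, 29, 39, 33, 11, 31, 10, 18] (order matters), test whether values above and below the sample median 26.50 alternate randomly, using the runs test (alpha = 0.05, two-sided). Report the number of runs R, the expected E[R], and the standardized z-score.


Step 1: Compute median = 26.50; label A = above, B = below.
Labels in order: AABBBAAABABB  (n_A = 6, n_B = 6)
Step 2: Count runs R = 6.
Step 3: Under H0 (random ordering), E[R] = 2*n_A*n_B/(n_A+n_B) + 1 = 2*6*6/12 + 1 = 7.0000.
        Var[R] = 2*n_A*n_B*(2*n_A*n_B - n_A - n_B) / ((n_A+n_B)^2 * (n_A+n_B-1)) = 4320/1584 = 2.7273.
        SD[R] = 1.6514.
Step 4: Continuity-corrected z = (R + 0.5 - E[R]) / SD[R] = (6 + 0.5 - 7.0000) / 1.6514 = -0.3028.
Step 5: Two-sided p-value via normal approximation = 2*(1 - Phi(|z|)) = 0.762069.
Step 6: alpha = 0.05. fail to reject H0.

R = 6, z = -0.3028, p = 0.762069, fail to reject H0.


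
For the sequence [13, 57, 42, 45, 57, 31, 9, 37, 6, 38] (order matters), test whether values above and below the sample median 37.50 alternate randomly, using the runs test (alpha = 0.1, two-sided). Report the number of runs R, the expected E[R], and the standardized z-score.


Step 1: Compute median = 37.50; label A = above, B = below.
Labels in order: BAAAABBBBA  (n_A = 5, n_B = 5)
Step 2: Count runs R = 4.
Step 3: Under H0 (random ordering), E[R] = 2*n_A*n_B/(n_A+n_B) + 1 = 2*5*5/10 + 1 = 6.0000.
        Var[R] = 2*n_A*n_B*(2*n_A*n_B - n_A - n_B) / ((n_A+n_B)^2 * (n_A+n_B-1)) = 2000/900 = 2.2222.
        SD[R] = 1.4907.
Step 4: Continuity-corrected z = (R + 0.5 - E[R]) / SD[R] = (4 + 0.5 - 6.0000) / 1.4907 = -1.0062.
Step 5: Two-sided p-value via normal approximation = 2*(1 - Phi(|z|)) = 0.314305.
Step 6: alpha = 0.1. fail to reject H0.

R = 4, z = -1.0062, p = 0.314305, fail to reject H0.


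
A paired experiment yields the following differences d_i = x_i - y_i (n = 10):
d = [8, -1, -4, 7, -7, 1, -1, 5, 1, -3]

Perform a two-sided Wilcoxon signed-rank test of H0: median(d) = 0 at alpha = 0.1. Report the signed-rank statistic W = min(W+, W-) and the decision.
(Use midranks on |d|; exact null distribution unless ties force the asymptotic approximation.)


Step 1: Drop any zero differences (none here) and take |d_i|.
|d| = [8, 1, 4, 7, 7, 1, 1, 5, 1, 3]
Step 2: Midrank |d_i| (ties get averaged ranks).
ranks: |8|->10, |1|->2.5, |4|->6, |7|->8.5, |7|->8.5, |1|->2.5, |1|->2.5, |5|->7, |1|->2.5, |3|->5
Step 3: Attach original signs; sum ranks with positive sign and with negative sign.
W+ = 10 + 8.5 + 2.5 + 7 + 2.5 = 30.5
W- = 2.5 + 6 + 8.5 + 2.5 + 5 = 24.5
(Check: W+ + W- = 55 should equal n(n+1)/2 = 55.)
Step 4: Test statistic W = min(W+, W-) = 24.5.
Step 5: Ties in |d|, so use the tie-corrected normal approximation.
        E[W] = n(n+1)/4 = 10*11/4 = 27.5.
        Tie groups: |d|=1 (t=4), |d|=7 (t=2); sum(t^3 - t) = 66.
        Var[W] = n(n+1)(2n+1)/24 - sum(t^3-t)/48 = 2310/24 - 66/48 = 94.875.
        z = (W - E[W]) / sqrt(Var[W]) = (24.5 - 27.5) / 9.7404 = -0.3080.
        Two-sided p = 2*Phi(z) = 0.758085.
Step 6: alpha = 0.1. fail to reject H0.

W+ = 30.5, W- = 24.5, W = min = 24.5, p = 0.758085, fail to reject H0.


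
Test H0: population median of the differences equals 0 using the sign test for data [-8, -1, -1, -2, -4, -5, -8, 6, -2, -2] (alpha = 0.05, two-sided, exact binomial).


Step 1: Discard zero differences. Original n = 10; n_eff = number of nonzero differences = 10.
Nonzero differences (with sign): -8, -1, -1, -2, -4, -5, -8, +6, -2, -2
Step 2: Count signs: positive = 1, negative = 9.
Step 3: Under H0: P(positive) = 0.5, so the number of positives S ~ Bin(10, 0.5).
Step 4: Two-sided exact p-value = sum of Bin(10,0.5) probabilities at or below the observed probability = 0.021484.
Step 5: alpha = 0.05. reject H0.

n_eff = 10, pos = 1, neg = 9, p = 0.021484, reject H0.


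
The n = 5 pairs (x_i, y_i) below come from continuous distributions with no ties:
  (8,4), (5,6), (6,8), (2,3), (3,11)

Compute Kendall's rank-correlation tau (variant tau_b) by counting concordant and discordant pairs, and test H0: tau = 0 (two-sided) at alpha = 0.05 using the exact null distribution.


Step 1: Enumerate the 10 unordered pairs (i,j) with i<j and classify each by sign(x_j-x_i) * sign(y_j-y_i).
  (1,2):dx=-3,dy=+2->D; (1,3):dx=-2,dy=+4->D; (1,4):dx=-6,dy=-1->C; (1,5):dx=-5,dy=+7->D
  (2,3):dx=+1,dy=+2->C; (2,4):dx=-3,dy=-3->C; (2,5):dx=-2,dy=+5->D; (3,4):dx=-4,dy=-5->C
  (3,5):dx=-3,dy=+3->D; (4,5):dx=+1,dy=+8->C
Step 2: C = 5, D = 5, total pairs = 10.
Step 3: tau = (C - D)/(n(n-1)/2) = (5 - 5)/10 = 0.000000.
Step 4: Exact two-sided p-value (enumerate n! = 120 permutations of y under H0): p = 1.000000.
Step 5: alpha = 0.05. fail to reject H0.

tau_b = 0.0000 (C=5, D=5), p = 1.000000, fail to reject H0.
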